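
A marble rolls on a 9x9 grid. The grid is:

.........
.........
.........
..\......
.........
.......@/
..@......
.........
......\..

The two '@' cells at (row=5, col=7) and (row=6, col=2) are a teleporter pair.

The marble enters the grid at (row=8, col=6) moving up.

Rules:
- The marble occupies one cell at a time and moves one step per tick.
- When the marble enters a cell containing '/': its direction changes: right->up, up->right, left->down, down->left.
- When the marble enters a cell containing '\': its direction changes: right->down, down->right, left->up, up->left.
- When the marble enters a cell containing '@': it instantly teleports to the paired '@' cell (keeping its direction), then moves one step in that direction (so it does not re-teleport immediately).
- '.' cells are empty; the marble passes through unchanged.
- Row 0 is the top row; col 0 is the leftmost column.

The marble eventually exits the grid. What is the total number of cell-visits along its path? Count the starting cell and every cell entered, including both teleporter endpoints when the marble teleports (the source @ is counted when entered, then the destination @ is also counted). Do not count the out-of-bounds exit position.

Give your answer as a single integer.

Step 1: enter (8,6), '\' deflects up->left, move left to (8,5)
Step 2: enter (8,5), '.' pass, move left to (8,4)
Step 3: enter (8,4), '.' pass, move left to (8,3)
Step 4: enter (8,3), '.' pass, move left to (8,2)
Step 5: enter (8,2), '.' pass, move left to (8,1)
Step 6: enter (8,1), '.' pass, move left to (8,0)
Step 7: enter (8,0), '.' pass, move left to (8,-1)
Step 8: at (8,-1) — EXIT via left edge, pos 8
Path length (cell visits): 7

Answer: 7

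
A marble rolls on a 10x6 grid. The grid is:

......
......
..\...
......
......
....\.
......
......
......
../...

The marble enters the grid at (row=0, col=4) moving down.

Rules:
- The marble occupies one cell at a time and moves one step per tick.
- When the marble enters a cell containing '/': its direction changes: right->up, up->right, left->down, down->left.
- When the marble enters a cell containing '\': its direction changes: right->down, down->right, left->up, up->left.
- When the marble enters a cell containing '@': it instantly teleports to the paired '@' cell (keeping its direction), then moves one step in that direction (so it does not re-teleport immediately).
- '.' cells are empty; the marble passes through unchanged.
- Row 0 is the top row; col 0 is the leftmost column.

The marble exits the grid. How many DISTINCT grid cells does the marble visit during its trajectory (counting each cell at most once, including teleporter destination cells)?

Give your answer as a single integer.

Answer: 7

Derivation:
Step 1: enter (0,4), '.' pass, move down to (1,4)
Step 2: enter (1,4), '.' pass, move down to (2,4)
Step 3: enter (2,4), '.' pass, move down to (3,4)
Step 4: enter (3,4), '.' pass, move down to (4,4)
Step 5: enter (4,4), '.' pass, move down to (5,4)
Step 6: enter (5,4), '\' deflects down->right, move right to (5,5)
Step 7: enter (5,5), '.' pass, move right to (5,6)
Step 8: at (5,6) — EXIT via right edge, pos 5
Distinct cells visited: 7 (path length 7)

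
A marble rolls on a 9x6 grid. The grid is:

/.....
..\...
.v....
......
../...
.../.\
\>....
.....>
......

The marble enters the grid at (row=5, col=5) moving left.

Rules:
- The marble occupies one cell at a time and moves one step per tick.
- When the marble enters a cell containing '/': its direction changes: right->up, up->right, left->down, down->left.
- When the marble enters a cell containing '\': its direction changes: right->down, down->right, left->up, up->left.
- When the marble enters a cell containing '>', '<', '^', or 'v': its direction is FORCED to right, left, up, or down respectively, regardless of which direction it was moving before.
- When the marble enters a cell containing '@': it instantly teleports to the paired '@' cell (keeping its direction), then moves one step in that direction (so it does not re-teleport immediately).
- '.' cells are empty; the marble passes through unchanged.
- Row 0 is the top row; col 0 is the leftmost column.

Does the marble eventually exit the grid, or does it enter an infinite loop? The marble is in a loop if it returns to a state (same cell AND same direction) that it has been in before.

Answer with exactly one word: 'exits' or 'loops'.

Answer: exits

Derivation:
Step 1: enter (5,5), '\' deflects left->up, move up to (4,5)
Step 2: enter (4,5), '.' pass, move up to (3,5)
Step 3: enter (3,5), '.' pass, move up to (2,5)
Step 4: enter (2,5), '.' pass, move up to (1,5)
Step 5: enter (1,5), '.' pass, move up to (0,5)
Step 6: enter (0,5), '.' pass, move up to (-1,5)
Step 7: at (-1,5) — EXIT via top edge, pos 5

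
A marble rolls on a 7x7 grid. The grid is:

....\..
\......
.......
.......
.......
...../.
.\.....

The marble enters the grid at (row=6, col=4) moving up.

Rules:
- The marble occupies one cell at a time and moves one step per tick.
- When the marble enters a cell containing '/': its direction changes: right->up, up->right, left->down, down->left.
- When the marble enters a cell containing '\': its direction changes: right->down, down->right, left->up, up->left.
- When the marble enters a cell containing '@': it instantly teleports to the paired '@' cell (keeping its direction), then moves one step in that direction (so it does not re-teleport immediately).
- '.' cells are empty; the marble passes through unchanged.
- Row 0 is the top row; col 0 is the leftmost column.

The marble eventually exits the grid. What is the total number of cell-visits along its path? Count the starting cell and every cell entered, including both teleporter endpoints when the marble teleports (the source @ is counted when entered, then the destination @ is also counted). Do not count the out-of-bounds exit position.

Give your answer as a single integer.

Step 1: enter (6,4), '.' pass, move up to (5,4)
Step 2: enter (5,4), '.' pass, move up to (4,4)
Step 3: enter (4,4), '.' pass, move up to (3,4)
Step 4: enter (3,4), '.' pass, move up to (2,4)
Step 5: enter (2,4), '.' pass, move up to (1,4)
Step 6: enter (1,4), '.' pass, move up to (0,4)
Step 7: enter (0,4), '\' deflects up->left, move left to (0,3)
Step 8: enter (0,3), '.' pass, move left to (0,2)
Step 9: enter (0,2), '.' pass, move left to (0,1)
Step 10: enter (0,1), '.' pass, move left to (0,0)
Step 11: enter (0,0), '.' pass, move left to (0,-1)
Step 12: at (0,-1) — EXIT via left edge, pos 0
Path length (cell visits): 11

Answer: 11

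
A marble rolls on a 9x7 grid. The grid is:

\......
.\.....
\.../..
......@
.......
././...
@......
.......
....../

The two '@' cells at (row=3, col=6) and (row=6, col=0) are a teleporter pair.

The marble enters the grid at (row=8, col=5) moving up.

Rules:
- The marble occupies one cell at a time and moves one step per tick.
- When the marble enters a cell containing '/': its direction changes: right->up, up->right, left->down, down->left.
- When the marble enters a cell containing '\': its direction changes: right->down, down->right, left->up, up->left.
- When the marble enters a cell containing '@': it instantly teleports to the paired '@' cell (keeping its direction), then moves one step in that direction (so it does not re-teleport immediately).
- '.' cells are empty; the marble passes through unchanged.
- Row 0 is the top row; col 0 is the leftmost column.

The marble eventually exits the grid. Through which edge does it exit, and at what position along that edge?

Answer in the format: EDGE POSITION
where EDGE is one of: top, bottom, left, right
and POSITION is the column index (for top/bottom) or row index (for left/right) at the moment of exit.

Answer: top 5

Derivation:
Step 1: enter (8,5), '.' pass, move up to (7,5)
Step 2: enter (7,5), '.' pass, move up to (6,5)
Step 3: enter (6,5), '.' pass, move up to (5,5)
Step 4: enter (5,5), '.' pass, move up to (4,5)
Step 5: enter (4,5), '.' pass, move up to (3,5)
Step 6: enter (3,5), '.' pass, move up to (2,5)
Step 7: enter (2,5), '.' pass, move up to (1,5)
Step 8: enter (1,5), '.' pass, move up to (0,5)
Step 9: enter (0,5), '.' pass, move up to (-1,5)
Step 10: at (-1,5) — EXIT via top edge, pos 5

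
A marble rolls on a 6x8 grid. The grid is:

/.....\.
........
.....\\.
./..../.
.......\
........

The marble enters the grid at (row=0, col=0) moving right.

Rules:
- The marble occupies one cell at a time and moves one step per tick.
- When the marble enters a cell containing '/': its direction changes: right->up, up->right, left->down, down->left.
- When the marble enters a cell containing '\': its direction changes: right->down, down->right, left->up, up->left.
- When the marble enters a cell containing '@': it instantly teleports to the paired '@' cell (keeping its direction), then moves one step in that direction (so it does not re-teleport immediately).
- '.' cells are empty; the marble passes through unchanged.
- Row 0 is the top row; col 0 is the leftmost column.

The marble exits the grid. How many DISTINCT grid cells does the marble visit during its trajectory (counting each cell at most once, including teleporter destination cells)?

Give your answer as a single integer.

Answer: 1

Derivation:
Step 1: enter (0,0), '/' deflects right->up, move up to (-1,0)
Step 2: at (-1,0) — EXIT via top edge, pos 0
Distinct cells visited: 1 (path length 1)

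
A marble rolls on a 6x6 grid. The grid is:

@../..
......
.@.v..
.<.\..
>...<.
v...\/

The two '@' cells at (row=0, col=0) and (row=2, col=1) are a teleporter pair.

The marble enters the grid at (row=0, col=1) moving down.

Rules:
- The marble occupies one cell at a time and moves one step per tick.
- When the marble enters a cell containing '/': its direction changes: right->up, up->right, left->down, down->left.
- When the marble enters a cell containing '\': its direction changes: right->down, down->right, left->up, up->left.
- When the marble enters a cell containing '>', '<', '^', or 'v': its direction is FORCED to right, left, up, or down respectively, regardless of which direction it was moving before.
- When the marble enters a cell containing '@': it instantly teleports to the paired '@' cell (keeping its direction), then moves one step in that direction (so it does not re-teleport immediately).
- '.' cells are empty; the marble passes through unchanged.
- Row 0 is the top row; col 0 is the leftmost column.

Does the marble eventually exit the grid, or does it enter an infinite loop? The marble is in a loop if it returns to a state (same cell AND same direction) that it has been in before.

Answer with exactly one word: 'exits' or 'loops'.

Step 1: enter (0,1), '.' pass, move down to (1,1)
Step 2: enter (1,1), '.' pass, move down to (2,1)
Step 3: enter (2,1), '@' teleport (2,1)->(0,0), also enter (0,0), move down to (1,0)
Step 4: enter (1,0), '.' pass, move down to (2,0)
Step 5: enter (2,0), '.' pass, move down to (3,0)
Step 6: enter (3,0), '.' pass, move down to (4,0)
Step 7: enter (4,0), '>' forces down->right, move right to (4,1)
Step 8: enter (4,1), '.' pass, move right to (4,2)
Step 9: enter (4,2), '.' pass, move right to (4,3)
Step 10: enter (4,3), '.' pass, move right to (4,4)
Step 11: enter (4,4), '<' forces right->left, move left to (4,3)
Step 12: enter (4,3), '.' pass, move left to (4,2)
Step 13: enter (4,2), '.' pass, move left to (4,1)
Step 14: enter (4,1), '.' pass, move left to (4,0)
Step 15: enter (4,0), '>' forces left->right, move right to (4,1)
Step 16: at (4,1) dir=right — LOOP DETECTED (seen before)

Answer: loops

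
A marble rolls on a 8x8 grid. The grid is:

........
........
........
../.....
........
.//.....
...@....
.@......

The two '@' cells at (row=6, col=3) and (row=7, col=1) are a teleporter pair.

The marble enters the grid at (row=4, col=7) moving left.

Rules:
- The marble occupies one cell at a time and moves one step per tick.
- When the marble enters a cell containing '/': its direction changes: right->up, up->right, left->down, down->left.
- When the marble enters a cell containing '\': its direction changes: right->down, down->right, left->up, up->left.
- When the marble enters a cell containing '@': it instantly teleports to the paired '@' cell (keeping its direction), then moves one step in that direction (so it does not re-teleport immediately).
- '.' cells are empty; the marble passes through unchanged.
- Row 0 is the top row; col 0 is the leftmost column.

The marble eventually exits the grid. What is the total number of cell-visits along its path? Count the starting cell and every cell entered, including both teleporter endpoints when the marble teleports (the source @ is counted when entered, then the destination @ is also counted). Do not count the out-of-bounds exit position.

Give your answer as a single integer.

Answer: 8

Derivation:
Step 1: enter (4,7), '.' pass, move left to (4,6)
Step 2: enter (4,6), '.' pass, move left to (4,5)
Step 3: enter (4,5), '.' pass, move left to (4,4)
Step 4: enter (4,4), '.' pass, move left to (4,3)
Step 5: enter (4,3), '.' pass, move left to (4,2)
Step 6: enter (4,2), '.' pass, move left to (4,1)
Step 7: enter (4,1), '.' pass, move left to (4,0)
Step 8: enter (4,0), '.' pass, move left to (4,-1)
Step 9: at (4,-1) — EXIT via left edge, pos 4
Path length (cell visits): 8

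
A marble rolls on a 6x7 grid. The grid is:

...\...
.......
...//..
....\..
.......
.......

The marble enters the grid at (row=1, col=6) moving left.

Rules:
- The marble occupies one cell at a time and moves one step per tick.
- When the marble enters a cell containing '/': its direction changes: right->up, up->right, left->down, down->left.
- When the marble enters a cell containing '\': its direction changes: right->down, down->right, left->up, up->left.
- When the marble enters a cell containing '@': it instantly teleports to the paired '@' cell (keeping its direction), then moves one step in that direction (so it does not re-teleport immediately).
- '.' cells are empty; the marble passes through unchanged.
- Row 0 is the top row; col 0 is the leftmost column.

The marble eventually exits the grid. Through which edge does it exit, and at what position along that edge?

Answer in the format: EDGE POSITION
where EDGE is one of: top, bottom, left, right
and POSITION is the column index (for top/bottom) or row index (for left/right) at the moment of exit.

Step 1: enter (1,6), '.' pass, move left to (1,5)
Step 2: enter (1,5), '.' pass, move left to (1,4)
Step 3: enter (1,4), '.' pass, move left to (1,3)
Step 4: enter (1,3), '.' pass, move left to (1,2)
Step 5: enter (1,2), '.' pass, move left to (1,1)
Step 6: enter (1,1), '.' pass, move left to (1,0)
Step 7: enter (1,0), '.' pass, move left to (1,-1)
Step 8: at (1,-1) — EXIT via left edge, pos 1

Answer: left 1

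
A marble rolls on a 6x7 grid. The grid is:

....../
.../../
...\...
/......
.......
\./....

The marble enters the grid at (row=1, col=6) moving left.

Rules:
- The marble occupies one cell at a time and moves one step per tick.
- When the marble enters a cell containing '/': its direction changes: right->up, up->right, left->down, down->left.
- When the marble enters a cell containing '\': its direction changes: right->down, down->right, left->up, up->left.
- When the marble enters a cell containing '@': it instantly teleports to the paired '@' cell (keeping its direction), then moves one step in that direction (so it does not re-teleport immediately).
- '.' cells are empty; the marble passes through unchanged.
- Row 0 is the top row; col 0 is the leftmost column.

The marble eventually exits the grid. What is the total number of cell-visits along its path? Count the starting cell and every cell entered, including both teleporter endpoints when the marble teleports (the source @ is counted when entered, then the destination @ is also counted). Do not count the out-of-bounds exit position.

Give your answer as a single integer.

Step 1: enter (1,6), '/' deflects left->down, move down to (2,6)
Step 2: enter (2,6), '.' pass, move down to (3,6)
Step 3: enter (3,6), '.' pass, move down to (4,6)
Step 4: enter (4,6), '.' pass, move down to (5,6)
Step 5: enter (5,6), '.' pass, move down to (6,6)
Step 6: at (6,6) — EXIT via bottom edge, pos 6
Path length (cell visits): 5

Answer: 5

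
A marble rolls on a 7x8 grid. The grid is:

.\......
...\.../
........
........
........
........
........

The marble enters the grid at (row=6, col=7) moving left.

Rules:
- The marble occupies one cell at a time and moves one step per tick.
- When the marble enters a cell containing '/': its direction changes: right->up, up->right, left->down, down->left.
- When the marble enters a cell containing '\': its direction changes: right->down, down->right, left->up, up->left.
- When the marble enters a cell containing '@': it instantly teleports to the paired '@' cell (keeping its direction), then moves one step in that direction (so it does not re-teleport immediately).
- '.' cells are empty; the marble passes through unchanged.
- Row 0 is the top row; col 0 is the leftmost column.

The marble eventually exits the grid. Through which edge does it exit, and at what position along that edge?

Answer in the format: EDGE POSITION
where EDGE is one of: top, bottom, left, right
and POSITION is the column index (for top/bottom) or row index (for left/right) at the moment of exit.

Step 1: enter (6,7), '.' pass, move left to (6,6)
Step 2: enter (6,6), '.' pass, move left to (6,5)
Step 3: enter (6,5), '.' pass, move left to (6,4)
Step 4: enter (6,4), '.' pass, move left to (6,3)
Step 5: enter (6,3), '.' pass, move left to (6,2)
Step 6: enter (6,2), '.' pass, move left to (6,1)
Step 7: enter (6,1), '.' pass, move left to (6,0)
Step 8: enter (6,0), '.' pass, move left to (6,-1)
Step 9: at (6,-1) — EXIT via left edge, pos 6

Answer: left 6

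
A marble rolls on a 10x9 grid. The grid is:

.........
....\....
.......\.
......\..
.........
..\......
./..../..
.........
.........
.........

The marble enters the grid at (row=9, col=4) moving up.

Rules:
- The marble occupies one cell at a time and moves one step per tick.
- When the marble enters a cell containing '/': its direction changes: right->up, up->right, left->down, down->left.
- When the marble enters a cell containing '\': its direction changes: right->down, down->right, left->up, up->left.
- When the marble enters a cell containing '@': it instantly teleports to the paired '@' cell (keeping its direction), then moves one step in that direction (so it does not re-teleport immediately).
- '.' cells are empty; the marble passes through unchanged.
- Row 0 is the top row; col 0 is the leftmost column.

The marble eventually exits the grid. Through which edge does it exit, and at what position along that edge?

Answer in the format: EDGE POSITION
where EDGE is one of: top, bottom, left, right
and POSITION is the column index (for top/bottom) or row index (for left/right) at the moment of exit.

Answer: left 1

Derivation:
Step 1: enter (9,4), '.' pass, move up to (8,4)
Step 2: enter (8,4), '.' pass, move up to (7,4)
Step 3: enter (7,4), '.' pass, move up to (6,4)
Step 4: enter (6,4), '.' pass, move up to (5,4)
Step 5: enter (5,4), '.' pass, move up to (4,4)
Step 6: enter (4,4), '.' pass, move up to (3,4)
Step 7: enter (3,4), '.' pass, move up to (2,4)
Step 8: enter (2,4), '.' pass, move up to (1,4)
Step 9: enter (1,4), '\' deflects up->left, move left to (1,3)
Step 10: enter (1,3), '.' pass, move left to (1,2)
Step 11: enter (1,2), '.' pass, move left to (1,1)
Step 12: enter (1,1), '.' pass, move left to (1,0)
Step 13: enter (1,0), '.' pass, move left to (1,-1)
Step 14: at (1,-1) — EXIT via left edge, pos 1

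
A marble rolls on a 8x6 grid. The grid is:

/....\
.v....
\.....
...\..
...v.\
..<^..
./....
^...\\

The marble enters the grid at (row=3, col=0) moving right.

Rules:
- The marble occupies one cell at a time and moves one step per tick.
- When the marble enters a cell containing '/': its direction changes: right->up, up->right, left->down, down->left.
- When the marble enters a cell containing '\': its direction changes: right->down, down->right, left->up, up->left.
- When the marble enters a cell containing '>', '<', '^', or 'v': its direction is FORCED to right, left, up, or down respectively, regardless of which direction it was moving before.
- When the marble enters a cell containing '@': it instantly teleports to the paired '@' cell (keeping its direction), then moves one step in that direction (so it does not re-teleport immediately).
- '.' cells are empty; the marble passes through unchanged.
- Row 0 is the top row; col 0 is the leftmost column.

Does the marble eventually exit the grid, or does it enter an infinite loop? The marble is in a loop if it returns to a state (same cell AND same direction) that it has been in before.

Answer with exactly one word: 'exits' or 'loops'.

Answer: loops

Derivation:
Step 1: enter (3,0), '.' pass, move right to (3,1)
Step 2: enter (3,1), '.' pass, move right to (3,2)
Step 3: enter (3,2), '.' pass, move right to (3,3)
Step 4: enter (3,3), '\' deflects right->down, move down to (4,3)
Step 5: enter (4,3), 'v' forces down->down, move down to (5,3)
Step 6: enter (5,3), '^' forces down->up, move up to (4,3)
Step 7: enter (4,3), 'v' forces up->down, move down to (5,3)
Step 8: at (5,3) dir=down — LOOP DETECTED (seen before)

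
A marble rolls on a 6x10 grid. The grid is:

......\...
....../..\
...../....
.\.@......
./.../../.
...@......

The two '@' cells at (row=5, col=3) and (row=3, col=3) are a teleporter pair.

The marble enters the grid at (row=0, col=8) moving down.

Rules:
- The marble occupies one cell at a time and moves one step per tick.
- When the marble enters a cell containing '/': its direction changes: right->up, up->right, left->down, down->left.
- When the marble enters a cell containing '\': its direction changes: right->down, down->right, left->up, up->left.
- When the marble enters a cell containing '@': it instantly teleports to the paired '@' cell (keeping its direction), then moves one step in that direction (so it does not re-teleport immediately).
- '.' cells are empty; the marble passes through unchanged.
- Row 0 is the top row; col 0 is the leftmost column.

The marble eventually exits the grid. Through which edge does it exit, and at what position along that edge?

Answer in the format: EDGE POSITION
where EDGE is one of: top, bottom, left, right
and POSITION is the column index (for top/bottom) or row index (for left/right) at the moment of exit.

Answer: bottom 5

Derivation:
Step 1: enter (0,8), '.' pass, move down to (1,8)
Step 2: enter (1,8), '.' pass, move down to (2,8)
Step 3: enter (2,8), '.' pass, move down to (3,8)
Step 4: enter (3,8), '.' pass, move down to (4,8)
Step 5: enter (4,8), '/' deflects down->left, move left to (4,7)
Step 6: enter (4,7), '.' pass, move left to (4,6)
Step 7: enter (4,6), '.' pass, move left to (4,5)
Step 8: enter (4,5), '/' deflects left->down, move down to (5,5)
Step 9: enter (5,5), '.' pass, move down to (6,5)
Step 10: at (6,5) — EXIT via bottom edge, pos 5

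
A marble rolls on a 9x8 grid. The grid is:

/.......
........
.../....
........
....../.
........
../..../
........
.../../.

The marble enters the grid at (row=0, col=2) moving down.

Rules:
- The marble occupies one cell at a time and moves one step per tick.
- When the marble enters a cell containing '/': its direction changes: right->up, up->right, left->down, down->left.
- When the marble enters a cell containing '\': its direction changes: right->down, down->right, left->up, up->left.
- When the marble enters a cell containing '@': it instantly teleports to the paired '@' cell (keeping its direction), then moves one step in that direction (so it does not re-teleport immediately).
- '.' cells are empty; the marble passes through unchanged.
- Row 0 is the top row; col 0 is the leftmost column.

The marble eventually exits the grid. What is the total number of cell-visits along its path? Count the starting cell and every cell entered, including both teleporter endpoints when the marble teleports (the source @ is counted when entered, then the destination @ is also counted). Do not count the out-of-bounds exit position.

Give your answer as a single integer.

Answer: 9

Derivation:
Step 1: enter (0,2), '.' pass, move down to (1,2)
Step 2: enter (1,2), '.' pass, move down to (2,2)
Step 3: enter (2,2), '.' pass, move down to (3,2)
Step 4: enter (3,2), '.' pass, move down to (4,2)
Step 5: enter (4,2), '.' pass, move down to (5,2)
Step 6: enter (5,2), '.' pass, move down to (6,2)
Step 7: enter (6,2), '/' deflects down->left, move left to (6,1)
Step 8: enter (6,1), '.' pass, move left to (6,0)
Step 9: enter (6,0), '.' pass, move left to (6,-1)
Step 10: at (6,-1) — EXIT via left edge, pos 6
Path length (cell visits): 9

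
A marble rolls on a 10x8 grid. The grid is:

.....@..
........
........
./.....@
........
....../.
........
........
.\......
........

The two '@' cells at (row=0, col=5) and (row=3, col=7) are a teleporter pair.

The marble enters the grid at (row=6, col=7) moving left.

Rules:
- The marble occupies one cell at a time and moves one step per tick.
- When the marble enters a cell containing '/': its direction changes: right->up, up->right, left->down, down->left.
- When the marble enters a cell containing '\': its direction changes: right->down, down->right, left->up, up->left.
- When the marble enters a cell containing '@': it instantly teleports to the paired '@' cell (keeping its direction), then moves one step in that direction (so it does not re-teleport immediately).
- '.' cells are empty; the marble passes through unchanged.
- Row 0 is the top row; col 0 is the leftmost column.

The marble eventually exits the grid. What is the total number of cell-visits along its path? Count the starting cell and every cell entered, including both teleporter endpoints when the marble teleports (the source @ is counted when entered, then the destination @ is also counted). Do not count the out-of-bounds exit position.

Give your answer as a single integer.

Step 1: enter (6,7), '.' pass, move left to (6,6)
Step 2: enter (6,6), '.' pass, move left to (6,5)
Step 3: enter (6,5), '.' pass, move left to (6,4)
Step 4: enter (6,4), '.' pass, move left to (6,3)
Step 5: enter (6,3), '.' pass, move left to (6,2)
Step 6: enter (6,2), '.' pass, move left to (6,1)
Step 7: enter (6,1), '.' pass, move left to (6,0)
Step 8: enter (6,0), '.' pass, move left to (6,-1)
Step 9: at (6,-1) — EXIT via left edge, pos 6
Path length (cell visits): 8

Answer: 8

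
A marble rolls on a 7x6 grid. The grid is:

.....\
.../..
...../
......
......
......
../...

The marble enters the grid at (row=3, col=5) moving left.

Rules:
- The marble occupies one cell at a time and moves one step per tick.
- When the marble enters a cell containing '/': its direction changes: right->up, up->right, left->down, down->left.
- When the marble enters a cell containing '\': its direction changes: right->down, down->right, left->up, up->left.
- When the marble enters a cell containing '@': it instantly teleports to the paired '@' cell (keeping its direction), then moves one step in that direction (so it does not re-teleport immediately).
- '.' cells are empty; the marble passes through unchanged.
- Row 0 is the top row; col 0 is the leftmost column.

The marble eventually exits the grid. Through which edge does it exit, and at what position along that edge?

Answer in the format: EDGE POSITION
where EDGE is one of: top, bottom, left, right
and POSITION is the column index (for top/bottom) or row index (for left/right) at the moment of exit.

Answer: left 3

Derivation:
Step 1: enter (3,5), '.' pass, move left to (3,4)
Step 2: enter (3,4), '.' pass, move left to (3,3)
Step 3: enter (3,3), '.' pass, move left to (3,2)
Step 4: enter (3,2), '.' pass, move left to (3,1)
Step 5: enter (3,1), '.' pass, move left to (3,0)
Step 6: enter (3,0), '.' pass, move left to (3,-1)
Step 7: at (3,-1) — EXIT via left edge, pos 3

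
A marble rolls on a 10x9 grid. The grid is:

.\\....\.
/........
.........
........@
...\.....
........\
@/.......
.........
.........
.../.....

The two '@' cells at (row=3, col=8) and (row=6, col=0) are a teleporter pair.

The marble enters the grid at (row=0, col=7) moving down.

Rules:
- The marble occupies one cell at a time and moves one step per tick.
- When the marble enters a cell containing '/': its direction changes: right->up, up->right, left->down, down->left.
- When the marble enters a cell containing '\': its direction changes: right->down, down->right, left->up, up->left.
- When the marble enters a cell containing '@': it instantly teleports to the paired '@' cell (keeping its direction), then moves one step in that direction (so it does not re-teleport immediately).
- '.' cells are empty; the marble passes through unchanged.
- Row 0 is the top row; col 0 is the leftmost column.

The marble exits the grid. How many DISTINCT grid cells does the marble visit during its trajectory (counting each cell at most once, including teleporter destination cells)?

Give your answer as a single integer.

Step 1: enter (0,7), '\' deflects down->right, move right to (0,8)
Step 2: enter (0,8), '.' pass, move right to (0,9)
Step 3: at (0,9) — EXIT via right edge, pos 0
Distinct cells visited: 2 (path length 2)

Answer: 2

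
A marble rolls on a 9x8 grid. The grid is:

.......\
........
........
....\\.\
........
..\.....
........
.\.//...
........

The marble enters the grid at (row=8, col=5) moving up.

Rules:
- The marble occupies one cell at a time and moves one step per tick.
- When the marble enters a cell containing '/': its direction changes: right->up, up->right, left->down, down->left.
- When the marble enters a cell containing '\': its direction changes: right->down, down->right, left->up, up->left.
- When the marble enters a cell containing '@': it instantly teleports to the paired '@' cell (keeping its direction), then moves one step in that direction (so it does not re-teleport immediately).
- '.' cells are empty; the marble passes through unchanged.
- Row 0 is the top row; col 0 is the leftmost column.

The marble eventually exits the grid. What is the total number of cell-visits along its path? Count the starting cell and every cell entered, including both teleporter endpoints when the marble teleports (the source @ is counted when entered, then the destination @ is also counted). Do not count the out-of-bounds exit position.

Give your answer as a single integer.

Answer: 10

Derivation:
Step 1: enter (8,5), '.' pass, move up to (7,5)
Step 2: enter (7,5), '.' pass, move up to (6,5)
Step 3: enter (6,5), '.' pass, move up to (5,5)
Step 4: enter (5,5), '.' pass, move up to (4,5)
Step 5: enter (4,5), '.' pass, move up to (3,5)
Step 6: enter (3,5), '\' deflects up->left, move left to (3,4)
Step 7: enter (3,4), '\' deflects left->up, move up to (2,4)
Step 8: enter (2,4), '.' pass, move up to (1,4)
Step 9: enter (1,4), '.' pass, move up to (0,4)
Step 10: enter (0,4), '.' pass, move up to (-1,4)
Step 11: at (-1,4) — EXIT via top edge, pos 4
Path length (cell visits): 10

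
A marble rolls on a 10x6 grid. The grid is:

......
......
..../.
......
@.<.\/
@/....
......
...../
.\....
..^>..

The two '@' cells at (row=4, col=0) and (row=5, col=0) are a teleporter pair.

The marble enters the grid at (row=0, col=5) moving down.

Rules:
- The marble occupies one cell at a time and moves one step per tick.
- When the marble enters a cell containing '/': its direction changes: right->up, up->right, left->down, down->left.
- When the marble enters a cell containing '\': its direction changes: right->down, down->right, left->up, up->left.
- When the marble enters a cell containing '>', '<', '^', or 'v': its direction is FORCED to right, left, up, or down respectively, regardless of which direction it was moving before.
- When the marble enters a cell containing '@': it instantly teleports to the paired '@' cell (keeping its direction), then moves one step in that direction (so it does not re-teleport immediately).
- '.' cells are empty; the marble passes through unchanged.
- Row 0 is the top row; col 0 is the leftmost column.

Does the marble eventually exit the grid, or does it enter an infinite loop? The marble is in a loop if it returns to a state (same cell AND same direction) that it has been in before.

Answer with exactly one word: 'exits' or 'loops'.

Answer: exits

Derivation:
Step 1: enter (0,5), '.' pass, move down to (1,5)
Step 2: enter (1,5), '.' pass, move down to (2,5)
Step 3: enter (2,5), '.' pass, move down to (3,5)
Step 4: enter (3,5), '.' pass, move down to (4,5)
Step 5: enter (4,5), '/' deflects down->left, move left to (4,4)
Step 6: enter (4,4), '\' deflects left->up, move up to (3,4)
Step 7: enter (3,4), '.' pass, move up to (2,4)
Step 8: enter (2,4), '/' deflects up->right, move right to (2,5)
Step 9: enter (2,5), '.' pass, move right to (2,6)
Step 10: at (2,6) — EXIT via right edge, pos 2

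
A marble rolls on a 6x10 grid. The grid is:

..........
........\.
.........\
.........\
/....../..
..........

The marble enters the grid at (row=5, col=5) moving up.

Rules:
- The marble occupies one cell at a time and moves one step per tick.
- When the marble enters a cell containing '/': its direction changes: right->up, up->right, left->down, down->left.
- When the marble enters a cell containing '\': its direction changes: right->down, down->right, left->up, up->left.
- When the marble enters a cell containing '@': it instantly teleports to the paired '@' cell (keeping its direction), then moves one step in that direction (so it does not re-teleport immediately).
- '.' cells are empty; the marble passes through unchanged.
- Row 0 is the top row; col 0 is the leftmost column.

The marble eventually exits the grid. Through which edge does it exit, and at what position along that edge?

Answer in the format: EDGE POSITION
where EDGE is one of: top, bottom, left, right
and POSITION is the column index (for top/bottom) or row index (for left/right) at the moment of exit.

Step 1: enter (5,5), '.' pass, move up to (4,5)
Step 2: enter (4,5), '.' pass, move up to (3,5)
Step 3: enter (3,5), '.' pass, move up to (2,5)
Step 4: enter (2,5), '.' pass, move up to (1,5)
Step 5: enter (1,5), '.' pass, move up to (0,5)
Step 6: enter (0,5), '.' pass, move up to (-1,5)
Step 7: at (-1,5) — EXIT via top edge, pos 5

Answer: top 5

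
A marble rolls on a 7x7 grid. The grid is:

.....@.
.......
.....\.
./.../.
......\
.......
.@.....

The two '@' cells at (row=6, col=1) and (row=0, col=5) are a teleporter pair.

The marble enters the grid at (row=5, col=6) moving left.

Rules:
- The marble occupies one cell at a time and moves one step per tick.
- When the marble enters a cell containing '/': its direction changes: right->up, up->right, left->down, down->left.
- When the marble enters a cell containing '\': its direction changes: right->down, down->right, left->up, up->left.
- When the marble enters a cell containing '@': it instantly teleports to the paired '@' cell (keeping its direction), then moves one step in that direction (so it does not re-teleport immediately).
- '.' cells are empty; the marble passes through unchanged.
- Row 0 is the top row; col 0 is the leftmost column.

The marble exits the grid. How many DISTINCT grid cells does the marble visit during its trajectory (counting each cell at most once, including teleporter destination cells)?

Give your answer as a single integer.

Step 1: enter (5,6), '.' pass, move left to (5,5)
Step 2: enter (5,5), '.' pass, move left to (5,4)
Step 3: enter (5,4), '.' pass, move left to (5,3)
Step 4: enter (5,3), '.' pass, move left to (5,2)
Step 5: enter (5,2), '.' pass, move left to (5,1)
Step 6: enter (5,1), '.' pass, move left to (5,0)
Step 7: enter (5,0), '.' pass, move left to (5,-1)
Step 8: at (5,-1) — EXIT via left edge, pos 5
Distinct cells visited: 7 (path length 7)

Answer: 7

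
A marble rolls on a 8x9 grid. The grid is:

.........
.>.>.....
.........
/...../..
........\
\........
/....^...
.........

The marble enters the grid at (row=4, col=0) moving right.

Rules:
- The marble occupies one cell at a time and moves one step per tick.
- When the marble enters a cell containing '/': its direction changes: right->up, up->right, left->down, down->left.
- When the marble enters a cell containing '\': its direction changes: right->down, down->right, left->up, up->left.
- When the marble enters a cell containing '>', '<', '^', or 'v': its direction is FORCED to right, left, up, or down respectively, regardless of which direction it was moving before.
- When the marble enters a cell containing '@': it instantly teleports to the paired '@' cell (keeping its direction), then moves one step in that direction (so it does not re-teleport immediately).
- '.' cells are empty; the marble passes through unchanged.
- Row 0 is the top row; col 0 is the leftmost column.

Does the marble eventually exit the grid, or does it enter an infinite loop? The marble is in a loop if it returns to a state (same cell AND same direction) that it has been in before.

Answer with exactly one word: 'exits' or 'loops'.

Step 1: enter (4,0), '.' pass, move right to (4,1)
Step 2: enter (4,1), '.' pass, move right to (4,2)
Step 3: enter (4,2), '.' pass, move right to (4,3)
Step 4: enter (4,3), '.' pass, move right to (4,4)
Step 5: enter (4,4), '.' pass, move right to (4,5)
Step 6: enter (4,5), '.' pass, move right to (4,6)
Step 7: enter (4,6), '.' pass, move right to (4,7)
Step 8: enter (4,7), '.' pass, move right to (4,8)
Step 9: enter (4,8), '\' deflects right->down, move down to (5,8)
Step 10: enter (5,8), '.' pass, move down to (6,8)
Step 11: enter (6,8), '.' pass, move down to (7,8)
Step 12: enter (7,8), '.' pass, move down to (8,8)
Step 13: at (8,8) — EXIT via bottom edge, pos 8

Answer: exits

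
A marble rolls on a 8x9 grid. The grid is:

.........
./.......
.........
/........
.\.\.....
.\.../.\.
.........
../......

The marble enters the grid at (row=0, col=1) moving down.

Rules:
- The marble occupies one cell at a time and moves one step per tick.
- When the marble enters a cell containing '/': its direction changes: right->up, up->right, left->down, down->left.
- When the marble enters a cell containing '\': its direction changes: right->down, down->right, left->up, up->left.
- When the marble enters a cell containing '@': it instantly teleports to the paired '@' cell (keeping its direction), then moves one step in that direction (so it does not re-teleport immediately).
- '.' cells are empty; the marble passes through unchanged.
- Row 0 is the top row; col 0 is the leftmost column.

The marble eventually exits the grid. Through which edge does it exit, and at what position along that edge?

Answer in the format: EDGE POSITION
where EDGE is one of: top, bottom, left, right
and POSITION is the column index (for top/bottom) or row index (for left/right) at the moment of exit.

Step 1: enter (0,1), '.' pass, move down to (1,1)
Step 2: enter (1,1), '/' deflects down->left, move left to (1,0)
Step 3: enter (1,0), '.' pass, move left to (1,-1)
Step 4: at (1,-1) — EXIT via left edge, pos 1

Answer: left 1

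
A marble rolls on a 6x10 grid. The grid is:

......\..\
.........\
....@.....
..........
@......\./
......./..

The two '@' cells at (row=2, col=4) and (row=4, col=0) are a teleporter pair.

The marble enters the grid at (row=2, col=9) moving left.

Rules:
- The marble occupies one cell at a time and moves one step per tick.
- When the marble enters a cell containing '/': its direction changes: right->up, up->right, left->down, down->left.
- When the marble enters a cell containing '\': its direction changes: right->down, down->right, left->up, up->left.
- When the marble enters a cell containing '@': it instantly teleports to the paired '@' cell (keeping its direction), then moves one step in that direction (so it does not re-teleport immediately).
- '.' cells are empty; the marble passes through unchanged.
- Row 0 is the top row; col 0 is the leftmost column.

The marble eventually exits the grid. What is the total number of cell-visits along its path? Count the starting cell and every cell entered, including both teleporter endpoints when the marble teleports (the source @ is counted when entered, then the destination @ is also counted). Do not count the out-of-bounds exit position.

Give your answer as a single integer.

Step 1: enter (2,9), '.' pass, move left to (2,8)
Step 2: enter (2,8), '.' pass, move left to (2,7)
Step 3: enter (2,7), '.' pass, move left to (2,6)
Step 4: enter (2,6), '.' pass, move left to (2,5)
Step 5: enter (2,5), '.' pass, move left to (2,4)
Step 6: enter (2,4), '@' teleport (2,4)->(4,0), also enter (4,0), move left to (4,-1)
Step 7: at (4,-1) — EXIT via left edge, pos 4
Path length (cell visits): 7

Answer: 7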